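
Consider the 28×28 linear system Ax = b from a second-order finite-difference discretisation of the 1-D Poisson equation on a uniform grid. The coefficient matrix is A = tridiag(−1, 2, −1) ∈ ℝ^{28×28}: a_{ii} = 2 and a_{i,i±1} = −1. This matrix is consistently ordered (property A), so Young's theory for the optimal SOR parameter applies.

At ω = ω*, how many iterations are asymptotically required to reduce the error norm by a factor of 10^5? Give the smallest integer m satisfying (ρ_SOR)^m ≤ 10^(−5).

m = 54

[ρ_J] n=28: ρ(B_J) = cos(π/(n+1)) = cos(π/29) = 0.9941380.
1 − cos²(π/29) = sin²(π/29) ⇒ √(1−ρ_J²) = sin(π/29) = 0.1081190.
ω* = 2/(1+0.1081190) = 1.8048603
ρ(B_{ω*}) = ω*−1 = 0.8048603
ρ_SOR^m ≤ 10^(−5) ⇔ m ≥ 5·ln10/(−ln 0.8048603) = 11.5129/0.217087 = 53.034; m = ⌈53.034⌉ = 54.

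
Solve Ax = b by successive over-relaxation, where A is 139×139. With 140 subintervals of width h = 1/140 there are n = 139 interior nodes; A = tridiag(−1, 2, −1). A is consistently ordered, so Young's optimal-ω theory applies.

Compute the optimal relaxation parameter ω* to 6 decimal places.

ρ_J = max_k |cos(kπ/140)| = cos(π/140) = 0.999748
√(1 − cos²(π/140)) = sin(π/140) ≈ 0.0224381.
ω* = 2/(1 + 0.0224381) = 2/1.0224381 = 1.956109.
At ω = 1.956109 every |λ(B_ω)| = ω−1, so ρ_SOR = 0.956109.

ω* = 1.956109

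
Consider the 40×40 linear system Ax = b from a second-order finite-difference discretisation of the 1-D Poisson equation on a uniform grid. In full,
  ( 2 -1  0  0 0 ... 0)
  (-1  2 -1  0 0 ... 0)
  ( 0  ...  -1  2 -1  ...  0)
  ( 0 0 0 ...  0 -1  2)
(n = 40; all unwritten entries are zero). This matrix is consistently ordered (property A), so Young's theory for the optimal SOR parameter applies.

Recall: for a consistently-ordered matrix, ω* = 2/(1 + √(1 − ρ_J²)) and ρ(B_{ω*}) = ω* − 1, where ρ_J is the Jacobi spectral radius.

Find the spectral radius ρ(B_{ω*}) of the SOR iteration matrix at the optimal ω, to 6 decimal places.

ρ_SOR = 0.857788

spectrum of D⁻¹(L+U) = {cos(kπ/41) : 1≤k≤40}; ρ_J = cos(π/41) = 0.997066.
1 − cos²(π/41) = sin²(π/41) ⇒ √(1−ρ_J²) = sin(π/41) = 0.0765493.
ω* = 2 / (1 + 0.0765493) = 2 / 1.0765493 ≈ 1.857788.
[ρ_SOR] ω* − 1 = 0.857788.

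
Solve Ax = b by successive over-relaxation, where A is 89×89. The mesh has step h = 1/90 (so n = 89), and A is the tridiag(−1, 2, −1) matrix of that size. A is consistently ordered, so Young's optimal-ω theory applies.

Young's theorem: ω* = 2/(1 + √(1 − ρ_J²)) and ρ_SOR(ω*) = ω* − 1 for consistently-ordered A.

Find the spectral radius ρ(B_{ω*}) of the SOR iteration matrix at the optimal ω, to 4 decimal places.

ρ_SOR = 0.9326

spectrum of D⁻¹(L+U) = {cos(kπ/90) : 1≤k≤89}; ρ_J = cos(π/90) = 0.9994.
√(1 − cos²(π/90)) = sin(π/90) ≈ 0.03490.
Then 2/(1+√(1−ρ_J²)) = 2/(1+0.03490); ω* = 2/1.03490 = 1.9326.
and ρ(B_{ω*}) = 1.9326 − 1 = 0.9326.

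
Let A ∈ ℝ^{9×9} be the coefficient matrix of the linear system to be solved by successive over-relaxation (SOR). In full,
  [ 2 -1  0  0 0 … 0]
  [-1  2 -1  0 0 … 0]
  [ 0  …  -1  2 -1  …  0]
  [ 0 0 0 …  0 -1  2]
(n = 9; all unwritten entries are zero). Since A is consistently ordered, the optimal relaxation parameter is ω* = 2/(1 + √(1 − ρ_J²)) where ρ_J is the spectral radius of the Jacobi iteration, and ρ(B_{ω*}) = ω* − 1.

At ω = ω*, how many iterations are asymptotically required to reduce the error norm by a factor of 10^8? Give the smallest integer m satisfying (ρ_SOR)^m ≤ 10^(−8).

m = 29

With n=9, ρ(Jacobi) = cos(π/10) = 0.9510565.
√(1−ρ_J²) = |sin(π/10)| = 0.3090170
ω* = 2/(1 + 0.3090170) = 2/1.3090170 = 1.5278640.
ρ(B_{ω*}) = ω*−1 = 0.5278640
For 8 digits: m = 8·ln10 / (−ln 0.5278640) = 18.4207/0.638917 = 28.831; round up → m = 29.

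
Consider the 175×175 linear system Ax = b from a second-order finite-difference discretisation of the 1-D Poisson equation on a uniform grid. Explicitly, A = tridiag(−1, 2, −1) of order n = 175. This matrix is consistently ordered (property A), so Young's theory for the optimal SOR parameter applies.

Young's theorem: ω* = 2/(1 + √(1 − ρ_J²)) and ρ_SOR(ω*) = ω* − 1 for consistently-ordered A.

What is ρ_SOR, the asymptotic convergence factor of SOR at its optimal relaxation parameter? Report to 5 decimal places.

ρ_SOR = 0.96493

ρ_J = max_k |cos(kπ/176)| = cos(π/176) = 0.99984
root = sin(π/176) = 0.017849  (since 1−cos² = sin²).
Young: ω* = 2/(1+√(1−ρ_J²)) = 2/(1+0.017849) = 2/1.017849 = 1.96493.
ρ_SOR = ω* − 1 = 1.96493 − 1 = 0.96493.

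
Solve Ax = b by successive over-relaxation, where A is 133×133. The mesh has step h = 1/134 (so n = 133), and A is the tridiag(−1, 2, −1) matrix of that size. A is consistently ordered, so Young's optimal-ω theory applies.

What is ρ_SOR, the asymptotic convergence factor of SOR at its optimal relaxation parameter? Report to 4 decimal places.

ρ_SOR = 0.9542

spectrum of D⁻¹(L+U) = {cos(kπ/134) : 1≤k≤133}; ρ_J = cos(π/134) = 0.9997.
√(1 − cos²(π/134)) = sin(π/134) ≈ 0.02344.
Then 2/(1+√(1−ρ_J²)) = 2/(1+0.02344); ω* = 2/1.02344 = 1.9542.
Hence ρ(B_{ω*}) = 1.9542 − 1 = 0.9542.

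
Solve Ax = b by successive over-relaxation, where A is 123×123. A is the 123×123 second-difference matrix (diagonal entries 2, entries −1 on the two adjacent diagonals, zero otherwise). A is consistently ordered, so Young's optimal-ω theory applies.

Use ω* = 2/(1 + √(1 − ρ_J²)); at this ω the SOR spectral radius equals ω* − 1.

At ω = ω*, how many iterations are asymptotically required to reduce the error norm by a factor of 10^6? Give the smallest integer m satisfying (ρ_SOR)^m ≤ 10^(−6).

m = 273

½·tridiag(1,0,1) at n=123: λ_k = cos(kπ/124); max |λ| at k=1 ⇒ ρ_J = cos(π/124) ≈ 0.9996791.
√(1 − cos²(π/124)) = sin(π/124) ≈ 0.0253327.
[ω*] 2 ÷ (1 + 0.0253327) = 2 ÷ 1.0253327 = 1.9505864.
ρ_SOR = ω* − 1 ≈ 0.9505864.
6·ln10 = 13.8155; −ln(0.9505864) = 0.0506762; m = ⌈13.8155/0.0506762⌉ = ⌈272.623⌉ = 273.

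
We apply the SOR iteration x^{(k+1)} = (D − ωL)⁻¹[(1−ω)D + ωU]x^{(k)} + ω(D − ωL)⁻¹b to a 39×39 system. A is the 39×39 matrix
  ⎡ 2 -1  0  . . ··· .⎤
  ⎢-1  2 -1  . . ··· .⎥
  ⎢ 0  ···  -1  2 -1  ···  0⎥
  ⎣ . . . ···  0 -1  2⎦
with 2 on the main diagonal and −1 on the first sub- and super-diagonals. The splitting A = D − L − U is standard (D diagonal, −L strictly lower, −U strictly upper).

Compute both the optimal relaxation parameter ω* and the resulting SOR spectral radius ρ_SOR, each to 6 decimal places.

[ρ_J] n=39: ρ(B_J) = cos(π/(n+1)) = cos(π/40) = 0.996917.
√(1 − cos²(π/40)) = sin(π/40) ≈ 0.0784591.
Then 2/(1+√(1−ρ_J²)) = 2/(1+0.0784591); ω* = 2/1.0784591 = 1.854498.
At ω = 1.854498 every |λ(B_ω)| = ω−1, so ρ_SOR = 0.854498.

ω* = 1.854498, ρ_SOR = 0.854498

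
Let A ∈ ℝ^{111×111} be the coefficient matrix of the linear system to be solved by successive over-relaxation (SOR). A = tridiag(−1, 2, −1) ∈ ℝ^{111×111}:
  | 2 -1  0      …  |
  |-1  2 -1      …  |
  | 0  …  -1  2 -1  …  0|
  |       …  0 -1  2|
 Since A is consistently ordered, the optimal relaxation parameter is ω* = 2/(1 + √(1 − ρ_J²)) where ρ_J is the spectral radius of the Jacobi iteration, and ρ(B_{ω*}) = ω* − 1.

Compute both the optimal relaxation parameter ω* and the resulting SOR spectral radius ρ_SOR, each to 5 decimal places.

ρ_J = max_k |cos(kπ/112)| = cos(π/112) = 0.99961
√(1−ρ_J²) simplifies to sin(π/112) = 0.028046.
[ω*] 2 ÷ (1 + 0.028046) = 2 ÷ 1.028046 = 1.94544.
[ρ_SOR] ω* − 1 = 0.94544.

ω* = 1.94544, ρ_SOR = 0.94544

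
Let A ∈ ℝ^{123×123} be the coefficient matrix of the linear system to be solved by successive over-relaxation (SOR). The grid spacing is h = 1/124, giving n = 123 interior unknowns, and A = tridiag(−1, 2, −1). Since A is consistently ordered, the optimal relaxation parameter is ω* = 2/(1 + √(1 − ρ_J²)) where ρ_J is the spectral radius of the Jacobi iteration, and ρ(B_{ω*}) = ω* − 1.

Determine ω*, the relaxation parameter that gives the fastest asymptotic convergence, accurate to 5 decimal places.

ω* = 1.95059

½·tridiag(1,0,1) at n=123: λ_k = cos(kπ/124); max |λ| at k=1 ⇒ ρ_J = cos(π/124) ≈ 0.99968.
√(1−ρ_J²) = |sin(π/124)| = 0.025333
ω* = 2 / (1 + 0.025333) = 2 / 1.025333 ≈ 1.95059.
Hence ρ(B_{ω*}) = 1.95059 − 1 = 0.95059.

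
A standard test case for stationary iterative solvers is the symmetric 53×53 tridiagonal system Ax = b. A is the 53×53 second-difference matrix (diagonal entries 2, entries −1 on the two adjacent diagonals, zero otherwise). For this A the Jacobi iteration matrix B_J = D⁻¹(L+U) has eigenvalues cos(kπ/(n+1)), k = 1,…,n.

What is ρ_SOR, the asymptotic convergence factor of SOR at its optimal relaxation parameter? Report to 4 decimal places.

ρ_SOR = 0.8901

ρ_J = max_k |cos(kπ/54)| = cos(π/54) = 0.9983
root = sin(π/54) = 0.05814  (since 1−cos² = sin²).
So ω* = 2/1.05814 = 1.8901 (Young).
ρ(B_{ω*}) = ω*−1 = 0.8901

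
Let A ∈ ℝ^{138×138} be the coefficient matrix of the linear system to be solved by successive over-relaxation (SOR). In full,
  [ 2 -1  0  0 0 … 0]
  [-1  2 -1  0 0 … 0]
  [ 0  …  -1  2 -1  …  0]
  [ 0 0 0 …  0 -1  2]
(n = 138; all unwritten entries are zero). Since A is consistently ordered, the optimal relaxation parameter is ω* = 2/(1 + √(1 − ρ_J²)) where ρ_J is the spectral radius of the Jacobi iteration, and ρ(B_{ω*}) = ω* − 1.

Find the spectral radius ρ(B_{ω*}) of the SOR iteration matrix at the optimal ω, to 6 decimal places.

ρ_J = max_k |cos(kπ/139)| = cos(π/139) = 0.999745
root = sin(π/139) = 0.0225995  (since 1−cos² = sin²).
ω* = 2/(1 + 0.0225995) = 2/1.0225995 = 1.955800.
At ω = 1.955800 every |λ(B_ω)| = ω−1, so ρ_SOR = 0.955800.

ρ_SOR = 0.955800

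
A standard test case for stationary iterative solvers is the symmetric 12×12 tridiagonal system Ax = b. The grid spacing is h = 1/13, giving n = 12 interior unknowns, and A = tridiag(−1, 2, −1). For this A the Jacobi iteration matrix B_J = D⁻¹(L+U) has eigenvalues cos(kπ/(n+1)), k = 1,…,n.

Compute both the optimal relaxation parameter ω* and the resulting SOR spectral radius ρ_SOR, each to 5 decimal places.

With n=12, ρ(Jacobi) = cos(π/13) = 0.97094.
1 − cos²(π/13) = sin²(π/13) ⇒ √(1−ρ_J²) = sin(π/13) = 0.239316.
Young: ω* = 2/(1+√(1−ρ_J²)) = 2/(1+0.239316) = 2/1.239316 = 1.61379.
ρ_SOR = ω* − 1 = 1.61379 − 1 = 0.61379.

ω* = 1.61379, ρ_SOR = 0.61379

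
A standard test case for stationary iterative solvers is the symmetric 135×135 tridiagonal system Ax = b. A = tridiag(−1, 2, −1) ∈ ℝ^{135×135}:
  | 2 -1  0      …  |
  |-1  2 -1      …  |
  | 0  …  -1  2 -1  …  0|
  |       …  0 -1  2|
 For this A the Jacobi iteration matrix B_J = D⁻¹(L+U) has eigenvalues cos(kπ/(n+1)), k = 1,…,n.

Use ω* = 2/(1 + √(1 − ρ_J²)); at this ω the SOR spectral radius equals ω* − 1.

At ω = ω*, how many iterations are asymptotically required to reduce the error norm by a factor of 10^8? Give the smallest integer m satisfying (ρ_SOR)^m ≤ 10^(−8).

m = 399

ρ_J = max_k |cos(kπ/136)| = cos(π/136) = 0.9997332
√(1−ρ_J²) = |sin(π/136)| = 0.0230979
Then 2/(1+√(1−ρ_J²)) = 2/(1+0.0230979); ω* = 2/1.0230979 = 1.9548471.
ρ_SOR = ω* − 1 ≈ 0.9548471.
8·ln10 = 18.4207; −ln(0.9548471) = 0.0462041; m = ⌈18.4207/0.0462041⌉ = ⌈398.681⌉ = 399.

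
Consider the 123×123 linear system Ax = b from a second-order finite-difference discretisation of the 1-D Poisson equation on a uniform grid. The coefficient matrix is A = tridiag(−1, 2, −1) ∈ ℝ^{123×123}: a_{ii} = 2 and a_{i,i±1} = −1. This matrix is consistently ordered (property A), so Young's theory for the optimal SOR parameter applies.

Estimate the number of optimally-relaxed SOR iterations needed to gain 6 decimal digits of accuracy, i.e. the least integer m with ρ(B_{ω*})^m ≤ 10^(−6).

½·tridiag(1,0,1) at n=123: λ_k = cos(kπ/124); max |λ| at k=1 ⇒ ρ_J = cos(π/124) ≈ 0.9996791.
√(1−ρ_J²) = |sin(π/124)| = 0.0253327
ω* = 2/(1 + 0.0253327) = 2/1.0253327 = 1.9505864.
Hence ρ(B_{ω*}) = 1.9505864 − 1 = 0.9505864.
ρ_SOR^m ≤ 10^(−6) ⇔ m ≥ 6·ln10/(−ln 0.9505864) = 13.8155/0.0506762 = 272.623; m = ⌈272.623⌉ = 273.

m = 273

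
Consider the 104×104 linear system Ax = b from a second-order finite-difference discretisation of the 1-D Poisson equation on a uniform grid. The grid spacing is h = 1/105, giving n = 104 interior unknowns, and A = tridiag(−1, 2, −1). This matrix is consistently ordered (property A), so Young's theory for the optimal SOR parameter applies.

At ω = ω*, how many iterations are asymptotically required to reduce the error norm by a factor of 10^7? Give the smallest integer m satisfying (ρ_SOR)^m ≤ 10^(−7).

ρ_J = max_k |cos(kπ/105)| = cos(π/105) = 0.9995524
√(1−ρ_J²) = |sin(π/105)| = 0.0299155
ω* = 2/(1+0.0299155) = 1.9419069
At ω = 1.9419069 every |λ(B_ω)| = ω−1, so ρ_SOR = 0.9419069.
(0.9419069)^m ≤ 10^{−7}  ⇒  m·ln(0.9419069) ≤ −7·ln10  ⇒  m ≥ 269.314  ⇒  m = 270

m = 270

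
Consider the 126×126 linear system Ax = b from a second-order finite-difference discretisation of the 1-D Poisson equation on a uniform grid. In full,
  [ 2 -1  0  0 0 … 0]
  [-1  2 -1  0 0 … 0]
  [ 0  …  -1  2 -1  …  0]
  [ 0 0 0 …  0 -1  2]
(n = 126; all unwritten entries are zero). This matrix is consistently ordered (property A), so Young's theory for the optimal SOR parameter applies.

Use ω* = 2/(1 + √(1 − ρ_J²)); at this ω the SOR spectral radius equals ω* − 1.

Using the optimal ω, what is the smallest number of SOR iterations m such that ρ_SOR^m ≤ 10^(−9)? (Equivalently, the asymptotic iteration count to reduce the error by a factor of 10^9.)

m = 419

With n=126, ρ(Jacobi) = cos(π/127) = 0.9996941.
√(1−ρ_J²) = |sin(π/127)| = 0.0247344
Then 2/(1+√(1−ρ_J²)) = 2/(1+0.0247344); ω* = 2/1.0247344 = 1.9517252.
ρ_SOR = ω* − 1 ≈ 0.9517252.
Need (0.9517252)^m ≤ 10^(−9): m ≥ 9·ln10/|ln 0.9517252| = 20.7233/0.0494789 = 418.831 ⇒ m = 419.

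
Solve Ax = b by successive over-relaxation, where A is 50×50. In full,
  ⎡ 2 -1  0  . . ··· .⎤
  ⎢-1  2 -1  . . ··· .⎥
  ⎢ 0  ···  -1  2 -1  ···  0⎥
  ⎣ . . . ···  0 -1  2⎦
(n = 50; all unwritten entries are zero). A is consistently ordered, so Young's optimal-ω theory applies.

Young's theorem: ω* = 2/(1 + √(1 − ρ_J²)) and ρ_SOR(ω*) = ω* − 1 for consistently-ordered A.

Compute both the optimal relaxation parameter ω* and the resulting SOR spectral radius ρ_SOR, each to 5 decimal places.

½·tridiag(1,0,1) at n=50: λ_k = cos(kπ/51); max |λ| at k=1 ⇒ ρ_J = cos(π/51) ≈ 0.99810.
1 − cos²(π/51) = sin²(π/51) ⇒ √(1−ρ_J²) = sin(π/51) = 0.061561.
[ω*] 2 ÷ (1 + 0.061561) = 2 ÷ 1.061561 = 1.88402.
At ω = 1.88402 every |λ(B_ω)| = ω−1, so ρ_SOR = 0.88402.

ω* = 1.88402, ρ_SOR = 0.88402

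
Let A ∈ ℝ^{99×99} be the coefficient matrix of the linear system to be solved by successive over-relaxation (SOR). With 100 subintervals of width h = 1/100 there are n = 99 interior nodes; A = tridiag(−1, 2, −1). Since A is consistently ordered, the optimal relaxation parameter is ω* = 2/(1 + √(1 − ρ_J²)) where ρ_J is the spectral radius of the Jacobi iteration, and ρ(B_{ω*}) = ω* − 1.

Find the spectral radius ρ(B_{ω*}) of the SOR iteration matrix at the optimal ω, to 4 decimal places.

ρ_SOR = 0.9391

With n=99, ρ(Jacobi) = cos(π/100) = 0.9995.
√(1−ρ_J²) = |sin(π/100)| = 0.03141
Young: ω* = 2/(1+√(1−ρ_J²)) = 2/(1+0.03141) = 2/1.03141 = 1.9391.
ρ_SOR = ω* − 1 ≈ 0.9391.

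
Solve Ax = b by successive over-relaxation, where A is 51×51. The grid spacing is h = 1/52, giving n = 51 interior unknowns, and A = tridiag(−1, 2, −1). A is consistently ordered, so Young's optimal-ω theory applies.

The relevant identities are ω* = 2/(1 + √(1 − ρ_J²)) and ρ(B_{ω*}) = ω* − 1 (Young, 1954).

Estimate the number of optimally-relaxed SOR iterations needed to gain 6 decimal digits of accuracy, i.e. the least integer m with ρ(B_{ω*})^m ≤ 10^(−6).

m = 115

n=51: λ(B_J) = 1 − λ(A)/2 = cos(kπ/52); k=1 gives ρ_J = 0.9981756.
root = sin(π/52) = 0.0603785  (since 1−cos² = sin²).
ω* = 2/(1+0.0603785) = 1.8861190
ρ_SOR = ω* − 1 = 1.8861190 − 1 = 0.8861190.
6·ln10 = 13.8155; −ln(0.8861190) = 0.120904; m = ⌈13.8155/0.120904⌉ = ⌈114.268⌉ = 115.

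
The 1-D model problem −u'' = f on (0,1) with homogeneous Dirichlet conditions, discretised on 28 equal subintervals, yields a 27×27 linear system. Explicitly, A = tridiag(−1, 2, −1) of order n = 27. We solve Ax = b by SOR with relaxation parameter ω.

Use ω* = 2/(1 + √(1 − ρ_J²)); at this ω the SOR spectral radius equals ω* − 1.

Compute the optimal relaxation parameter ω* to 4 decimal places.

½·tridiag(1,0,1) at n=27: λ_k = cos(kπ/28); max |λ| at k=1 ⇒ ρ_J = cos(π/28) ≈ 0.9937.
root = sin(π/28) = 0.11196  (since 1−cos² = sin²).
ω* = 2/(1 + 0.11196) = 2/1.11196 = 1.7986.
ρ(B_{ω*}) = ω*−1 = 0.7986

ω* = 1.7986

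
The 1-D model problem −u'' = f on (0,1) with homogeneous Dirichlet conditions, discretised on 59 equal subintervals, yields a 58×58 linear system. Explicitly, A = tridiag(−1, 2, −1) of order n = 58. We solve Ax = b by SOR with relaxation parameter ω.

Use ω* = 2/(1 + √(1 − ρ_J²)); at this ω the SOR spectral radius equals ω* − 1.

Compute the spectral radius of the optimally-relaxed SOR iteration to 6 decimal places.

ρ_J = max_k |cos(kπ/59)| = cos(π/59) = 0.998583
√(1−ρ_J²) = |sin(π/59)| = 0.0532222
Then 2/(1+√(1−ρ_J²)) = 2/(1+0.0532222); ω* = 2/1.0532222 = 1.898935.
At ω = 1.898935 every |λ(B_ω)| = ω−1, so ρ_SOR = 0.898935.

ρ_SOR = 0.898935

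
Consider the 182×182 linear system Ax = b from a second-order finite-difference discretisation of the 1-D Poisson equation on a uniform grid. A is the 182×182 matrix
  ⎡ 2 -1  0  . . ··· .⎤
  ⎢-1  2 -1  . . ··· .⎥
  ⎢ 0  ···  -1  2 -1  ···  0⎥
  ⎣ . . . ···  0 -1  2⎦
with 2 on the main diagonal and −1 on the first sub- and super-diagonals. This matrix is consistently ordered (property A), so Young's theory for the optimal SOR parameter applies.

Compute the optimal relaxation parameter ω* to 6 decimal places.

ω* = 1.966247

With n=182, ρ(Jacobi) = cos(π/183) = 0.999853.
1 − cos²(π/183) = sin²(π/183) ⇒ √(1−ρ_J²) = sin(π/183) = 0.0171663.
ω* = 2/(1 + 0.0171663) = 2/1.0171663 = 1.966247.
ρ(B_{ω*}) = ω*−1 = 0.966247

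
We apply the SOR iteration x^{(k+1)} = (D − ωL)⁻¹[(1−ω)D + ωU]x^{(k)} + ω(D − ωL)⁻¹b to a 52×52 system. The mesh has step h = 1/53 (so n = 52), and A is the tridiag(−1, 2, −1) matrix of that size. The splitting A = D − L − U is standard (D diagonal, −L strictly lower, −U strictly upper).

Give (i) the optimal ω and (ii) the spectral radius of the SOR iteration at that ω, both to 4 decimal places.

ω* = 1.8881, ρ_SOR = 0.8881

½·tridiag(1,0,1) at n=52: λ_k = cos(kπ/53); max |λ| at k=1 ⇒ ρ_J = cos(π/53) ≈ 0.9982.
√(1−ρ_J²) simplifies to sin(π/53) = 0.05924.
ω* = 2/(1 + 0.05924) = 2/1.05924 = 1.8881.
ρ_SOR = ω* − 1 ≈ 0.8881.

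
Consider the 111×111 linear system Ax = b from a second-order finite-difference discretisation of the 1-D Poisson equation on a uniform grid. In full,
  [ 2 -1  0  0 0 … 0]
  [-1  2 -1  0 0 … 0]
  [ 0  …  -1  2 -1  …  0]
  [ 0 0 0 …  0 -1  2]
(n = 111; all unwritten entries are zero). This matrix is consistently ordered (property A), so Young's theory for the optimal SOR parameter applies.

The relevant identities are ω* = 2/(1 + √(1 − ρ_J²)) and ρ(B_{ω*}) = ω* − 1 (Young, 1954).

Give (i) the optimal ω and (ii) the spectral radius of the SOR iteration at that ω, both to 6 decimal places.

B_J for the 111×111 system has eigenvalues cos(kπ/112); ρ_J = cos(π/112) = 0.999607.
1 − cos²(π/112) = sin²(π/112) ⇒ √(1−ρ_J²) = sin(π/112) = 0.0280463.
[ω*] 2 ÷ (1 + 0.0280463) = 2 ÷ 1.0280463 = 1.945438.
[ρ_SOR] ω* − 1 = 0.945438.

ω* = 1.945438, ρ_SOR = 0.945438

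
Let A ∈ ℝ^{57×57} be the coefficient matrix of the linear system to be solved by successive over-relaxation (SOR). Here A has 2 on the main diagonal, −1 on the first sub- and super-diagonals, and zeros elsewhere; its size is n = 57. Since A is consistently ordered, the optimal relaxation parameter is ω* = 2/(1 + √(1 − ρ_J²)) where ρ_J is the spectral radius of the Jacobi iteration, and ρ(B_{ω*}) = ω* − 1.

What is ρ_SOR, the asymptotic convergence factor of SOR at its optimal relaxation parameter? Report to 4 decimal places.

ρ_SOR = 0.8973

B_J for the 57×57 system has eigenvalues cos(kπ/58); ρ_J = cos(π/58) = 0.9985.
√(1−ρ_J²) = |sin(π/58)| = 0.05414
So ω* = 2/1.05414 = 1.8973 (Young).
and ρ(B_{ω*}) = 1.8973 − 1 = 0.8973.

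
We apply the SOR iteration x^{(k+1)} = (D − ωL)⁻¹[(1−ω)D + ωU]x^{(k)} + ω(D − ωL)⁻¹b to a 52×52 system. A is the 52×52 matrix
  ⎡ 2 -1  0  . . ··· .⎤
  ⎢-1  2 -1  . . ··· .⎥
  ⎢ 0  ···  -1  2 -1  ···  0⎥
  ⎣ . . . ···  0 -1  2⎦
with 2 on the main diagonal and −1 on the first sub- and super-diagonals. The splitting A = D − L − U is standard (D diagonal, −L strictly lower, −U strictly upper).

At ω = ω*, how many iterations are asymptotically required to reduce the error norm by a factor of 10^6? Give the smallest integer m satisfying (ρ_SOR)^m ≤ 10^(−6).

m = 117

[ρ_J] n=52: ρ(B_J) = cos(π/(n+1)) = cos(π/53) = 0.9982437.
root = sin(π/53) = 0.0592406  (since 1−cos² = sin²).
ω* = 2 / (1 + 0.0592406) = 2 / 1.0592406 ≈ 1.8881451.
ρ_SOR = ω* − 1 = 1.8881451 − 1 = 0.8881451.
Need (0.8881451)^m ≤ 10^(−6): m ≥ 6·ln10/|ln 0.8881451| = 13.8155/0.11862 = 116.469 ⇒ m = 117.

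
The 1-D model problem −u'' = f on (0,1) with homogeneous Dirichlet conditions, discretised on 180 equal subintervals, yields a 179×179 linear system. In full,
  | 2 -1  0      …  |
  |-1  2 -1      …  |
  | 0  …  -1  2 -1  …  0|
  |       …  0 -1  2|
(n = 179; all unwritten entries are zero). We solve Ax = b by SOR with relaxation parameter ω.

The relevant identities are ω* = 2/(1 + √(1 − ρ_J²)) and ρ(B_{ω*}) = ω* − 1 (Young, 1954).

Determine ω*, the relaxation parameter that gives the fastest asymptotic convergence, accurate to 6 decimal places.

ω* = 1.965694

[ρ_J] n=179: ρ(B_J) = cos(π/(n+1)) = cos(π/180) = 0.999848.
1 − cos²(π/180) = sin²(π/180) ⇒ √(1−ρ_J²) = sin(π/180) = 0.0174524.
Then 2/(1+√(1−ρ_J²)) = 2/(1+0.0174524); ω* = 2/1.0174524 = 1.965694.
Hence ρ(B_{ω*}) = 1.965694 − 1 = 0.965694.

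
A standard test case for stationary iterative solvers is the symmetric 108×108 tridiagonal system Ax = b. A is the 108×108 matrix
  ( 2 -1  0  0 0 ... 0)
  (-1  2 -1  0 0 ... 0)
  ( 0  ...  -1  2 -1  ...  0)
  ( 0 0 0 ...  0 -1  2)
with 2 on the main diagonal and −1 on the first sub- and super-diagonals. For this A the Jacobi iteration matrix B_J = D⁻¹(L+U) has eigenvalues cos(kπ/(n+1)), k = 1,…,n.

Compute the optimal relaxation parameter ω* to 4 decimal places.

spectrum of D⁻¹(L+U) = {cos(kπ/109) : 1≤k≤108}; ρ_J = cos(π/109) = 0.9996.
1 − cos²(π/109) = sin²(π/109) ⇒ √(1−ρ_J²) = sin(π/109) = 0.02882.
ω* = 2 / (1 + 0.02882) = 2 / 1.02882 ≈ 1.9440.
ρ_SOR = ω* − 1 = 1.9440 − 1 = 0.9440.

ω* = 1.9440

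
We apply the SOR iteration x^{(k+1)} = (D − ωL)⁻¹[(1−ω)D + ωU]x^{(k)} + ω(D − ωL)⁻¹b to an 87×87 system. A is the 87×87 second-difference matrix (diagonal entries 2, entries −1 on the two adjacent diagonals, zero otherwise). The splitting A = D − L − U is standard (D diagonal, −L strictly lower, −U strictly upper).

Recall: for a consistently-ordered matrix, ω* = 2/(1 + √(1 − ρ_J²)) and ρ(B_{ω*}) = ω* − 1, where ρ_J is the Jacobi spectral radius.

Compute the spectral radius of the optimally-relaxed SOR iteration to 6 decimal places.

½·tridiag(1,0,1) at n=87: λ_k = cos(kπ/88); max |λ| at k=1 ⇒ ρ_J = cos(π/88) ≈ 0.999363.
root = sin(π/88) = 0.0356923  (since 1−cos² = sin²).
ω* = 2/(1+0.0356923) = 1.931075
and ρ(B_{ω*}) = 1.931075 − 1 = 0.931075.

ρ_SOR = 0.931075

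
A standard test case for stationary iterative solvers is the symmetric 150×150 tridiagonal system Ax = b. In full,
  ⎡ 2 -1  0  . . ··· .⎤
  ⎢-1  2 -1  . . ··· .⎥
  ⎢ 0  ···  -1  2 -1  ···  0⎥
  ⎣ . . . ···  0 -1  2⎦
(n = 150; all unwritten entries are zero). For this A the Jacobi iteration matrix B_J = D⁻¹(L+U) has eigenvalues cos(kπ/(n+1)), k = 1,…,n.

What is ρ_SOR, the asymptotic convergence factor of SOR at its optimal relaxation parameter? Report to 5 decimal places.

ρ_J = max_k |cos(kπ/151)| = cos(π/151) = 0.99978
√(1 − cos²(π/151)) = sin(π/151) ≈ 0.020804.
ω* = 2/(1 + 0.020804) = 2/1.020804 = 1.95924.
ρ_SOR = ω* − 1 = 1.95924 − 1 = 0.95924.

ρ_SOR = 0.95924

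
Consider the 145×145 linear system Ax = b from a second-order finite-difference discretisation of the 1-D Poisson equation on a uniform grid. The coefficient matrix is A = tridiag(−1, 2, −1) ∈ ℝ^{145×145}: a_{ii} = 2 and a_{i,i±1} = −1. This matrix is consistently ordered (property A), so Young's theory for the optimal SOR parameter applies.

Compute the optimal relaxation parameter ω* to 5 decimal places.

½·tridiag(1,0,1) at n=145: λ_k = cos(kπ/146); max |λ| at k=1 ⇒ ρ_J = cos(π/146) ≈ 0.99977.
√(1 − cos²(π/146)) = sin(π/146) ≈ 0.021516.
Then 2/(1+√(1−ρ_J²)) = 2/(1+0.021516); ω* = 2/1.021516 = 1.95787.
[ρ_SOR] ω* − 1 = 0.95787.

ω* = 1.95787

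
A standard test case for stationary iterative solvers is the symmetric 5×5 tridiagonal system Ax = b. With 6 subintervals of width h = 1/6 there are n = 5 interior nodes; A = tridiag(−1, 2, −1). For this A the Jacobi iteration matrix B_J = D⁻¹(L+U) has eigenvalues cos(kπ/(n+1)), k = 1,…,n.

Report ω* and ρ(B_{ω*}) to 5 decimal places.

ω* = 1.33333, ρ_SOR = 0.33333

[ρ_J] n=5: ρ(B_J) = cos(π/(n+1)) = cos(π/6) = 0.86603.
√(1−ρ_J²) simplifies to sin(π/6) = 0.500000.
[ω*] 2 ÷ (1 + 0.500000) = 2 ÷ 1.500000 = 1.33333.
and ρ(B_{ω*}) = 1.33333 − 1 = 0.33333.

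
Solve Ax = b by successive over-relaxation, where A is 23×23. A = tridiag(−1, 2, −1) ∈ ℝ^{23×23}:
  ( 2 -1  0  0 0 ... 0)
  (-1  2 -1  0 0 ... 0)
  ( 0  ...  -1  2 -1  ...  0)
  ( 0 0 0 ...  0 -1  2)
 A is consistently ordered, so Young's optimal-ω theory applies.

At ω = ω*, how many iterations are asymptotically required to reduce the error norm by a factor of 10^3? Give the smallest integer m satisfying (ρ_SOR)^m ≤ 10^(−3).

n=23: λ(B_J) = 1 − λ(A)/2 = cos(kπ/24); k=1 gives ρ_J = 0.9914449.
root = sin(π/24) = 0.1305262  (since 1−cos² = sin²).
So ω* = 2/1.1305262 = 1.7690877 (Young).
and ρ(B_{ω*}) = 1.7690877 − 1 = 0.7690877.
m ≥ 3·ln10 / (−ln 0.7690877) = 26.310; smallest integer m = 27.

m = 27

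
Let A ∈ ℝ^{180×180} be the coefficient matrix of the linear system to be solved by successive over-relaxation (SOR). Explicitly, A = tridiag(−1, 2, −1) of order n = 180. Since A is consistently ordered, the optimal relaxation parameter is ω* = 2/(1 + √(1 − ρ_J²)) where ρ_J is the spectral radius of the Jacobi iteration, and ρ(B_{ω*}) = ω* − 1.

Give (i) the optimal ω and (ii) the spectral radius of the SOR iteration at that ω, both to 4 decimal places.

[ρ_J] n=180: ρ(B_J) = cos(π/(n+1)) = cos(π/181) = 0.9998.
1 − cos²(π/181) = sin²(π/181) ⇒ √(1−ρ_J²) = sin(π/181) = 0.01736.
ω* = 2 / (1 + 0.01736) = 2 / 1.01736 ≈ 1.9659.
At ω = 1.9659 every |λ(B_ω)| = ω−1, so ρ_SOR = 0.9659.

ω* = 1.9659, ρ_SOR = 0.9659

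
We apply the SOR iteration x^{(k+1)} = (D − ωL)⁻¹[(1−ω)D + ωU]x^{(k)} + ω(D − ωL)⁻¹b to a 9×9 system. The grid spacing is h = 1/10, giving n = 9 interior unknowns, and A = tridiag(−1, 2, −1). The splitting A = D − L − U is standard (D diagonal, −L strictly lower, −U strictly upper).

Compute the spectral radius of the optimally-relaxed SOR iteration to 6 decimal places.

ρ_SOR = 0.527864

n=9: λ(B_J) = 1 − λ(A)/2 = cos(kπ/10); k=1 gives ρ_J = 0.951057.
root = sin(π/10) = 0.3090170  (since 1−cos² = sin²).
Young: ω* = 2/(1+√(1−ρ_J²)) = 2/(1+0.3090170) = 2/1.3090170 = 1.527864.
[ρ_SOR] ω* − 1 = 0.527864.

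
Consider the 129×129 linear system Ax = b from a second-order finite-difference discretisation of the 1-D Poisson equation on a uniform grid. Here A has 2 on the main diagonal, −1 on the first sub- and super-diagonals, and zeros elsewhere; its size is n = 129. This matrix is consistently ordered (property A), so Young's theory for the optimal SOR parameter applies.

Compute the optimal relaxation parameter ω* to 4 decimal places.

B_J for the 129×129 system has eigenvalues cos(kπ/130); ρ_J = cos(π/130) = 0.9997.
√(1−ρ_J²) simplifies to sin(π/130) = 0.02416.
ω* = 2/(1+0.02416) = 1.9528
[ρ_SOR] ω* − 1 = 0.9528.

ω* = 1.9528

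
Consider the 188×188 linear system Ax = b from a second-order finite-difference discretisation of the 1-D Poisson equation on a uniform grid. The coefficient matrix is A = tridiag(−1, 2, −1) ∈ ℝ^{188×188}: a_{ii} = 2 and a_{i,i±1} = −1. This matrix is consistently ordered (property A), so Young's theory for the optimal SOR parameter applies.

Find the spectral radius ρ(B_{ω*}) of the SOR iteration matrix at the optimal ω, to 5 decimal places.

ρ_SOR = 0.96730

With n=188, ρ(Jacobi) = cos(π/189) = 0.99986.
√(1−ρ_J²) = |sin(π/189)| = 0.016621
ω* = 2/(1 + 0.016621) = 2/1.016621 = 1.96730.
Hence ρ(B_{ω*}) = 1.96730 − 1 = 0.96730.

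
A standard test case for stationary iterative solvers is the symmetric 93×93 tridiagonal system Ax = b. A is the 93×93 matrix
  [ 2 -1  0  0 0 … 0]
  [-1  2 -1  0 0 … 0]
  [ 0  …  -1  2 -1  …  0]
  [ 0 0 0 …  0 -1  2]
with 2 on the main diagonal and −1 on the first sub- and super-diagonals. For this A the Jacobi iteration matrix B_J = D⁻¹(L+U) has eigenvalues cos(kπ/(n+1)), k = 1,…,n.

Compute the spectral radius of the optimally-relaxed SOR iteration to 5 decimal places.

ρ_SOR = 0.93533

n=93: λ(B_J) = 1 − λ(A)/2 = cos(kπ/94); k=1 gives ρ_J = 0.99944.
√(1 − cos²(π/94)) = sin(π/94) ≈ 0.033415.
ω* = 2/(1 + 0.033415) = 2/1.033415 = 1.93533.
At ω = 1.93533 every |λ(B_ω)| = ω−1, so ρ_SOR = 0.93533.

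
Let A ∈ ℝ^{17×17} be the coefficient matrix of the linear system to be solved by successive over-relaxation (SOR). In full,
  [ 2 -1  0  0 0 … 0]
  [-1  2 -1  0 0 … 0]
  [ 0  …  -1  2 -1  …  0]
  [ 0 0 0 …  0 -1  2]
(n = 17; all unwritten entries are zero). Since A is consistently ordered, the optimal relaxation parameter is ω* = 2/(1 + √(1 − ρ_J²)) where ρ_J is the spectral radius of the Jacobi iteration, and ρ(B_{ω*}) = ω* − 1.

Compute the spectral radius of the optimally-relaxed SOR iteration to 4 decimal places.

ρ_SOR = 0.7041

½·tridiag(1,0,1) at n=17: λ_k = cos(kπ/18); max |λ| at k=1 ⇒ ρ_J = cos(π/18) ≈ 0.9848.
√(1 − cos²(π/18)) = sin(π/18) ≈ 0.17365.
So ω* = 2/1.17365 = 1.7041 (Young).
[ρ_SOR] ω* − 1 = 0.7041.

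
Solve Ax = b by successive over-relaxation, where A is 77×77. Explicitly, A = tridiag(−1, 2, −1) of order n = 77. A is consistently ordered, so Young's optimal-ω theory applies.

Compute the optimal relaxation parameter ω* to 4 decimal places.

With n=77, ρ(Jacobi) = cos(π/78) = 0.9992.
1 − cos²(π/78) = sin²(π/78) ⇒ √(1−ρ_J²) = sin(π/78) = 0.04027.
Young: ω* = 2/(1+√(1−ρ_J²)) = 2/(1+0.04027) = 2/1.04027 = 1.9226.
[ρ_SOR] ω* − 1 = 0.9226.

ω* = 1.9226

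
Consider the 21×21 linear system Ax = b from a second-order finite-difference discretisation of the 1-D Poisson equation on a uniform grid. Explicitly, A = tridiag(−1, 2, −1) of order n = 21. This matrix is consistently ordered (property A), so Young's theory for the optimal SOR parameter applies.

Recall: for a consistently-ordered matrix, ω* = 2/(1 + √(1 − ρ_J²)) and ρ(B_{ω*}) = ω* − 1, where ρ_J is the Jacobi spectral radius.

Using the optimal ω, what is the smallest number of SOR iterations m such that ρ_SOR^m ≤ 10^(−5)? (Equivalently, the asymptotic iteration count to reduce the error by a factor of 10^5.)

½·tridiag(1,0,1) at n=21: λ_k = cos(kπ/22); max |λ| at k=1 ⇒ ρ_J = cos(π/22) ≈ 0.9898214.
√(1−ρ_J²) = |sin(π/22)| = 0.1423148
ω* = 2/(1 + 0.1423148) = 2/1.1423148 = 1.7508309.
ρ_SOR = ω* − 1 ≈ 0.7508309.
Need (0.7508309)^m ≤ 10^(−5): m ≥ 5·ln10/|ln 0.7508309| = 11.5129/0.286575 = 40.174 ⇒ m = 41.

m = 41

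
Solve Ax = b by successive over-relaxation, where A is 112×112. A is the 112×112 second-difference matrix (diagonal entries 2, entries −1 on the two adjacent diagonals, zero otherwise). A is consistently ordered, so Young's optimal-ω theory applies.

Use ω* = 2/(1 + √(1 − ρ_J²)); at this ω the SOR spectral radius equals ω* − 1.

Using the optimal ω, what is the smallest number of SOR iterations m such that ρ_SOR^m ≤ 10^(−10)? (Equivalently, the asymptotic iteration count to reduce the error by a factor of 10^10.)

m = 415

½·tridiag(1,0,1) at n=112: λ_k = cos(kπ/113); max |λ| at k=1 ⇒ ρ_J = cos(π/113) ≈ 0.9996136.
√(1−ρ_J²) simplifies to sin(π/113) = 0.0277981.
ω* = 2/(1 + 0.0277981) = 2/1.0277981 = 1.9459075.
ρ_SOR = ω* − 1 = 1.9459075 − 1 = 0.9459075.
10·ln10 = 23.0259; −ln(0.9459075) = 0.0556105; m = ⌈23.0259/0.0556105⌉ = ⌈414.057⌉ = 415.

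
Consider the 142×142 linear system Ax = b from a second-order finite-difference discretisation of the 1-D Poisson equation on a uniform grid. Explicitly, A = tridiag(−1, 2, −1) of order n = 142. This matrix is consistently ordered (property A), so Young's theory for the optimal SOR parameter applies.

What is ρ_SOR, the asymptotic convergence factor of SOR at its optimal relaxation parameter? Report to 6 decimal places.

B_J for the 142×142 system has eigenvalues cos(kπ/143); ρ_J = cos(π/143) = 0.999759.
1 − cos²(π/143) = sin²(π/143) ⇒ √(1−ρ_J²) = sin(π/143) = 0.0219674.
[ω*] 2 ÷ (1 + 0.0219674) = 2 ÷ 1.0219674 = 1.957010.
and ρ(B_{ω*}) = 1.957010 − 1 = 0.957010.

ρ_SOR = 0.957010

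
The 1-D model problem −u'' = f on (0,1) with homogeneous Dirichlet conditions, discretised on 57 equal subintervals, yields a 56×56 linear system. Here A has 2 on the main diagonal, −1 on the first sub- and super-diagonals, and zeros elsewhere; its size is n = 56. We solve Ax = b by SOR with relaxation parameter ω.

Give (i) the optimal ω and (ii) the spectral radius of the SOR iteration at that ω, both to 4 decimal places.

With n=56, ρ(Jacobi) = cos(π/57) = 0.9985.
1 − cos²(π/57) = sin²(π/57) ⇒ √(1−ρ_J²) = sin(π/57) = 0.05509.
Young: ω* = 2/(1+√(1−ρ_J²)) = 2/(1+0.05509) = 2/1.05509 = 1.8956.
[ρ_SOR] ω* − 1 = 0.8956.

ω* = 1.8956, ρ_SOR = 0.8956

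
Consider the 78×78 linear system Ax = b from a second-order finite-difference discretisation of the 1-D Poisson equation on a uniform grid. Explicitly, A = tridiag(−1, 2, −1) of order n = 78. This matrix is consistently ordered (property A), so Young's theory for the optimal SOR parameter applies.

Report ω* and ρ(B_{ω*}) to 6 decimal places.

n=78: λ(B_J) = 1 − λ(A)/2 = cos(kπ/79); k=1 gives ρ_J = 0.999209.
√(1 − cos²(π/79)) = sin(π/79) ≈ 0.0397565.
Young: ω* = 2/(1+√(1−ρ_J²)) = 2/(1+0.0397565) = 2/1.0397565 = 1.923527.
At ω = 1.923527 every |λ(B_ω)| = ω−1, so ρ_SOR = 0.923527.

ω* = 1.923527, ρ_SOR = 0.923527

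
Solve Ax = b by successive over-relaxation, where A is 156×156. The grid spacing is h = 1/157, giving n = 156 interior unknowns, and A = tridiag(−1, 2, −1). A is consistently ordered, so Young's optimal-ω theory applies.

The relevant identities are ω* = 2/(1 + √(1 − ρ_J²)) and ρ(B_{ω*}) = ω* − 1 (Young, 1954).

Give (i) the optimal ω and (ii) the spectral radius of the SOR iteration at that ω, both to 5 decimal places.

ρ_J = max_k |cos(kπ/157)| = cos(π/157) = 0.99980
√(1 − cos²(π/157)) = sin(π/157) ≈ 0.020009.
Young: ω* = 2/(1+√(1−ρ_J²)) = 2/(1+0.020009) = 2/1.020009 = 1.96077.
ρ_SOR = ω* − 1 ≈ 0.96077.

ω* = 1.96077, ρ_SOR = 0.96077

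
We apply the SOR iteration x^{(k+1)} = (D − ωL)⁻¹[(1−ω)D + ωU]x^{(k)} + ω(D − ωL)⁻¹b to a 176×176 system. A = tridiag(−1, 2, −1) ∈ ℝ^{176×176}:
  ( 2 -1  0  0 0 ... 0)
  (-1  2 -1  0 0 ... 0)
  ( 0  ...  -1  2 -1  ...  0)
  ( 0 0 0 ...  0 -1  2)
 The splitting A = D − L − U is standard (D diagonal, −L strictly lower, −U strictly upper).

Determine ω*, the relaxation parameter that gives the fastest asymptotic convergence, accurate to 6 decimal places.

[ρ_J] n=176: ρ(B_J) = cos(π/(n+1)) = cos(π/177) = 0.999842.
√(1 − cos²(π/177)) = sin(π/177) ≈ 0.0177482.
ω* = 2 / (1 + 0.0177482) = 2 / 1.0177482 ≈ 1.965123.
Hence ρ(B_{ω*}) = 1.965123 − 1 = 0.965123.

ω* = 1.965123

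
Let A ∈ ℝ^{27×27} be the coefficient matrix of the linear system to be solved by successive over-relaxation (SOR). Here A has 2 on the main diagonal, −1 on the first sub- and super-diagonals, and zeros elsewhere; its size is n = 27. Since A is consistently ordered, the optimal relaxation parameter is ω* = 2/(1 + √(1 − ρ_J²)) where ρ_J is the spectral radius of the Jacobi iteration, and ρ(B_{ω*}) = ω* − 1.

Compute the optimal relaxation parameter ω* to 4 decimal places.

ω* = 1.7986

With n=27, ρ(Jacobi) = cos(π/28) = 0.9937.
1 − cos²(π/28) = sin²(π/28) ⇒ √(1−ρ_J²) = sin(π/28) = 0.11196.
ω* = 2/(1+0.11196) = 1.7986
ρ_SOR = ω* − 1 = 1.7986 − 1 = 0.7986.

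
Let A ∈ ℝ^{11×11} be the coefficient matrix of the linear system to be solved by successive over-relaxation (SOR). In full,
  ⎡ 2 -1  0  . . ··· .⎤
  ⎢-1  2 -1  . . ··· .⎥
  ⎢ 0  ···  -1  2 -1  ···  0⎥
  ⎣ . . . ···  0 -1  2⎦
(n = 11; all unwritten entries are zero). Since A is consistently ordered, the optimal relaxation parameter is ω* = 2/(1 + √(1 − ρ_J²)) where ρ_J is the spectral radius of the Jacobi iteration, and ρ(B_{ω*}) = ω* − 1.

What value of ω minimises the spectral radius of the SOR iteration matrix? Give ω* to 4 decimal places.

spectrum of D⁻¹(L+U) = {cos(kπ/12) : 1≤k≤11}; ρ_J = cos(π/12) = 0.9659.
√(1−ρ_J²) = |sin(π/12)| = 0.25882
Then 2/(1+√(1−ρ_J²)) = 2/(1+0.25882); ω* = 2/1.25882 = 1.5888.
At ω = 1.5888 every |λ(B_ω)| = ω−1, so ρ_SOR = 0.5888.

ω* = 1.5888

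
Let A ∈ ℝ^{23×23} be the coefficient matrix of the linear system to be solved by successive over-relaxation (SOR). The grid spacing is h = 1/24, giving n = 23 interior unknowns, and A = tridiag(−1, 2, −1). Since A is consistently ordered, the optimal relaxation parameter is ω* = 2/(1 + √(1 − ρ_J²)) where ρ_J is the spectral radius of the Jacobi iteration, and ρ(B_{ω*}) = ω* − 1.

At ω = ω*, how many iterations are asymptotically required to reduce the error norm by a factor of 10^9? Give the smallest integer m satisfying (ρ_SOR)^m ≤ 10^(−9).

m = 79

spectrum of D⁻¹(L+U) = {cos(kπ/24) : 1≤k≤23}; ρ_J = cos(π/24) = 0.9914449.
1 − cos²(π/24) = sin²(π/24) ⇒ √(1−ρ_J²) = sin(π/24) = 0.1305262.
Young: ω* = 2/(1+√(1−ρ_J²)) = 2/(1+0.1305262) = 2/1.1305262 = 1.7690877.
At ω = 1.7690877 every |λ(B_ω)| = ω−1, so ρ_SOR = 0.7690877.
(0.7690877)^m ≤ 10^{−9}  ⇒  m·ln(0.7690877) ≤ −9·ln10  ⇒  m ≥ 78.931  ⇒  m = 79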